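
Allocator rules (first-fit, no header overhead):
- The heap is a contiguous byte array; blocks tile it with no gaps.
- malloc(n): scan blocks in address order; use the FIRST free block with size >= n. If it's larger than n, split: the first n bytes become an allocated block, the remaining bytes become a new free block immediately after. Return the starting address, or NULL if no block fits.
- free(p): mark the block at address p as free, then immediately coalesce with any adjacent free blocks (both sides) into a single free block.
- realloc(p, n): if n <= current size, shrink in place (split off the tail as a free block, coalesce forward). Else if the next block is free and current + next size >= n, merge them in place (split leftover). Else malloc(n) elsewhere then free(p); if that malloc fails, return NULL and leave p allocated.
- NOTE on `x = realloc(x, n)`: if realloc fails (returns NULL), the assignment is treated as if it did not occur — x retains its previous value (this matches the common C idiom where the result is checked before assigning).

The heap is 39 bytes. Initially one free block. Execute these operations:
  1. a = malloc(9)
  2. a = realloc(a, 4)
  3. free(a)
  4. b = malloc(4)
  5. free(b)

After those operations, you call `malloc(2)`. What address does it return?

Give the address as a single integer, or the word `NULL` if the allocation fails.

Answer: 0

Derivation:
Op 1: a = malloc(9) -> a = 0; heap: [0-8 ALLOC][9-38 FREE]
Op 2: a = realloc(a, 4) -> a = 0; heap: [0-3 ALLOC][4-38 FREE]
Op 3: free(a) -> (freed a); heap: [0-38 FREE]
Op 4: b = malloc(4) -> b = 0; heap: [0-3 ALLOC][4-38 FREE]
Op 5: free(b) -> (freed b); heap: [0-38 FREE]
malloc(2): first-fit scan over [0-38 FREE] -> 0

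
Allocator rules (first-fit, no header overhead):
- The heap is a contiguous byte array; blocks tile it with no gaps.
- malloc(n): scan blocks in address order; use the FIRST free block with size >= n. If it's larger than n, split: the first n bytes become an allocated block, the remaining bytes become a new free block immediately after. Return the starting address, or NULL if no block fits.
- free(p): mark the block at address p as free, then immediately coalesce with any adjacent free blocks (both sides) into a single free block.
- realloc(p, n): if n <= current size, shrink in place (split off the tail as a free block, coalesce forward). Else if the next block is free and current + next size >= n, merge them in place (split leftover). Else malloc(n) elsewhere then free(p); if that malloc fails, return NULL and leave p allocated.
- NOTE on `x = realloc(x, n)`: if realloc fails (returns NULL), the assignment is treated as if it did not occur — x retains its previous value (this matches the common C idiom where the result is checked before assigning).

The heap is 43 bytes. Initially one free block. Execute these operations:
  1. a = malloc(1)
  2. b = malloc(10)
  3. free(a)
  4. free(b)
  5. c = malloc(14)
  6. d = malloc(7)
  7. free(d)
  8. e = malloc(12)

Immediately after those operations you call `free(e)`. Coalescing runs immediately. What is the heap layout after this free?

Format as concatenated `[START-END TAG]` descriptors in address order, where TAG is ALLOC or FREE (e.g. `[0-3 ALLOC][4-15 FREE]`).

Answer: [0-13 ALLOC][14-42 FREE]

Derivation:
Op 1: a = malloc(1) -> a = 0; heap: [0-0 ALLOC][1-42 FREE]
Op 2: b = malloc(10) -> b = 1; heap: [0-0 ALLOC][1-10 ALLOC][11-42 FREE]
Op 3: free(a) -> (freed a); heap: [0-0 FREE][1-10 ALLOC][11-42 FREE]
Op 4: free(b) -> (freed b); heap: [0-42 FREE]
Op 5: c = malloc(14) -> c = 0; heap: [0-13 ALLOC][14-42 FREE]
Op 6: d = malloc(7) -> d = 14; heap: [0-13 ALLOC][14-20 ALLOC][21-42 FREE]
Op 7: free(d) -> (freed d); heap: [0-13 ALLOC][14-42 FREE]
Op 8: e = malloc(12) -> e = 14; heap: [0-13 ALLOC][14-25 ALLOC][26-42 FREE]
free(e): e = 14 -> block [14-25 ALLOC]; mark free, coalesce with adjacent free neighbors -> [0-13 ALLOC][14-42 FREE]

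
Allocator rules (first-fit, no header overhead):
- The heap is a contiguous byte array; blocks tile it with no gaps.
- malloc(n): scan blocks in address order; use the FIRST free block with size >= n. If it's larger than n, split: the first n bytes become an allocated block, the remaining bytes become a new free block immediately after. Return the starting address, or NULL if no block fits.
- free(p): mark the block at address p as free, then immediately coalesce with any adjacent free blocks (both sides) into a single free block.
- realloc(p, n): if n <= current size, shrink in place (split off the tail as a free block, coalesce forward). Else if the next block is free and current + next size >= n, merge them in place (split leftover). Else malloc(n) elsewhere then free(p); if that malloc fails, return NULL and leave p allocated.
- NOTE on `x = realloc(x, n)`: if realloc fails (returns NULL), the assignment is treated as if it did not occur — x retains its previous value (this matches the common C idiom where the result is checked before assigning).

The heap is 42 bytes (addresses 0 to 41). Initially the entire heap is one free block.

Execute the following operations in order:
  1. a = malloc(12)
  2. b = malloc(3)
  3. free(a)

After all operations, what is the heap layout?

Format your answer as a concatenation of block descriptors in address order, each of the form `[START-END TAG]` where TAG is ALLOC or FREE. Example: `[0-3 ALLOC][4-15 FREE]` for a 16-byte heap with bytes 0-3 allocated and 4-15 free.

Op 1: a = malloc(12) -> a = 0; heap: [0-11 ALLOC][12-41 FREE]
Op 2: b = malloc(3) -> b = 12; heap: [0-11 ALLOC][12-14 ALLOC][15-41 FREE]
Op 3: free(a) -> (freed a); heap: [0-11 FREE][12-14 ALLOC][15-41 FREE]

Answer: [0-11 FREE][12-14 ALLOC][15-41 FREE]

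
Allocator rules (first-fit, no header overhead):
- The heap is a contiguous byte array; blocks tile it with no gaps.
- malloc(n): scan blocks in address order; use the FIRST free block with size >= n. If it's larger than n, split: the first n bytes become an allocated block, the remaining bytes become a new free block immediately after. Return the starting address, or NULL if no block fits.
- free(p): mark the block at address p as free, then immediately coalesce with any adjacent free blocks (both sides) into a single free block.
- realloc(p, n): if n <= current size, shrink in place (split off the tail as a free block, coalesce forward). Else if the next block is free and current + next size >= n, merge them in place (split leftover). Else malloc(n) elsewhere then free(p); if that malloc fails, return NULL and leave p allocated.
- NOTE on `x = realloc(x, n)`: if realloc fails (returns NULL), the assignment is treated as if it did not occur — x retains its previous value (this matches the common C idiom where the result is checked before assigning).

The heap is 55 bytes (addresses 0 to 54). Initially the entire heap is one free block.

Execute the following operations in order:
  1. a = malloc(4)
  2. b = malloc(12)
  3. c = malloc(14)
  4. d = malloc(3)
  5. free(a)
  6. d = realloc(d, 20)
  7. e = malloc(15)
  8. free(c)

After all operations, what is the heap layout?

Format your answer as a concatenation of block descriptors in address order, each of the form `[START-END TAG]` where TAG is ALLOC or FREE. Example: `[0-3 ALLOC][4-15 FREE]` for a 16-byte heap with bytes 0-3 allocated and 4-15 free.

Op 1: a = malloc(4) -> a = 0; heap: [0-3 ALLOC][4-54 FREE]
Op 2: b = malloc(12) -> b = 4; heap: [0-3 ALLOC][4-15 ALLOC][16-54 FREE]
Op 3: c = malloc(14) -> c = 16; heap: [0-3 ALLOC][4-15 ALLOC][16-29 ALLOC][30-54 FREE]
Op 4: d = malloc(3) -> d = 30; heap: [0-3 ALLOC][4-15 ALLOC][16-29 ALLOC][30-32 ALLOC][33-54 FREE]
Op 5: free(a) -> (freed a); heap: [0-3 FREE][4-15 ALLOC][16-29 ALLOC][30-32 ALLOC][33-54 FREE]
Op 6: d = realloc(d, 20) -> d = 30; heap: [0-3 FREE][4-15 ALLOC][16-29 ALLOC][30-49 ALLOC][50-54 FREE]
Op 7: e = malloc(15) -> e = NULL; heap: [0-3 FREE][4-15 ALLOC][16-29 ALLOC][30-49 ALLOC][50-54 FREE]
Op 8: free(c) -> (freed c); heap: [0-3 FREE][4-15 ALLOC][16-29 FREE][30-49 ALLOC][50-54 FREE]

Answer: [0-3 FREE][4-15 ALLOC][16-29 FREE][30-49 ALLOC][50-54 FREE]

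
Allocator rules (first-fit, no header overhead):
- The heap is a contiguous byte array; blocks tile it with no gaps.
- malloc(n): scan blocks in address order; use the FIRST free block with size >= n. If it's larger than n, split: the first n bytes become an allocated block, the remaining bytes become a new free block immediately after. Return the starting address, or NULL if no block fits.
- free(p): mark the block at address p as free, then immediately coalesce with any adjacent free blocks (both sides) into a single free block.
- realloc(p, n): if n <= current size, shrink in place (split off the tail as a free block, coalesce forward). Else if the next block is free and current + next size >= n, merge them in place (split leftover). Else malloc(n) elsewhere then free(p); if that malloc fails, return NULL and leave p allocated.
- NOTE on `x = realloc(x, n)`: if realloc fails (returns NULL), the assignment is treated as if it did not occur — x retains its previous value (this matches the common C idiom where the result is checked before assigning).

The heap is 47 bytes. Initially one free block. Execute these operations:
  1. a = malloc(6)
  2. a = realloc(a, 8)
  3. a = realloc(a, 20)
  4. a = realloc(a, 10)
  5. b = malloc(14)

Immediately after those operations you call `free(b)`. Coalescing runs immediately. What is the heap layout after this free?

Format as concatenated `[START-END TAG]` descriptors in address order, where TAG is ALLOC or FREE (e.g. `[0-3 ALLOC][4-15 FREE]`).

Op 1: a = malloc(6) -> a = 0; heap: [0-5 ALLOC][6-46 FREE]
Op 2: a = realloc(a, 8) -> a = 0; heap: [0-7 ALLOC][8-46 FREE]
Op 3: a = realloc(a, 20) -> a = 0; heap: [0-19 ALLOC][20-46 FREE]
Op 4: a = realloc(a, 10) -> a = 0; heap: [0-9 ALLOC][10-46 FREE]
Op 5: b = malloc(14) -> b = 10; heap: [0-9 ALLOC][10-23 ALLOC][24-46 FREE]
free(b): b = 10 -> block [10-23 ALLOC]; mark free, coalesce with adjacent free neighbors -> [0-9 ALLOC][10-46 FREE]

Answer: [0-9 ALLOC][10-46 FREE]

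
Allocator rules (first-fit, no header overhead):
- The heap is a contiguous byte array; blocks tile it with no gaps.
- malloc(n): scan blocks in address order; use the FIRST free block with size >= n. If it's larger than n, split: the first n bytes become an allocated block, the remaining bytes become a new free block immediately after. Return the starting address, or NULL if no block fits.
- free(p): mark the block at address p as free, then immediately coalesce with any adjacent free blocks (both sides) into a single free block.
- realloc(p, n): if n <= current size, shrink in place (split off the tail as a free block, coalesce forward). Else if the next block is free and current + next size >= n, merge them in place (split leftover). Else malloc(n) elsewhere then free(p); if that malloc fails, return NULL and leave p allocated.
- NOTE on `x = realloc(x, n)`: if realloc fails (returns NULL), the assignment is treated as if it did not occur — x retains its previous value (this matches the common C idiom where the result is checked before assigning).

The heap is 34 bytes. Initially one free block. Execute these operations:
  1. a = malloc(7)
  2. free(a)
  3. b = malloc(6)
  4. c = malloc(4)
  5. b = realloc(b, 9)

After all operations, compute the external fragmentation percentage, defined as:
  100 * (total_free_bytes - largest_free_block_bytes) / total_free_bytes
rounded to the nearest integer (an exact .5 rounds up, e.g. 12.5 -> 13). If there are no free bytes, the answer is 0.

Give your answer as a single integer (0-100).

Op 1: a = malloc(7) -> a = 0; heap: [0-6 ALLOC][7-33 FREE]
Op 2: free(a) -> (freed a); heap: [0-33 FREE]
Op 3: b = malloc(6) -> b = 0; heap: [0-5 ALLOC][6-33 FREE]
Op 4: c = malloc(4) -> c = 6; heap: [0-5 ALLOC][6-9 ALLOC][10-33 FREE]
Op 5: b = realloc(b, 9) -> b = 10; heap: [0-5 FREE][6-9 ALLOC][10-18 ALLOC][19-33 FREE]
Free blocks: [6 15] total_free=21 largest=15 -> 100*(21-15)/21 = 600/21 ≈ 28.571 -> rounds to 29

Answer: 29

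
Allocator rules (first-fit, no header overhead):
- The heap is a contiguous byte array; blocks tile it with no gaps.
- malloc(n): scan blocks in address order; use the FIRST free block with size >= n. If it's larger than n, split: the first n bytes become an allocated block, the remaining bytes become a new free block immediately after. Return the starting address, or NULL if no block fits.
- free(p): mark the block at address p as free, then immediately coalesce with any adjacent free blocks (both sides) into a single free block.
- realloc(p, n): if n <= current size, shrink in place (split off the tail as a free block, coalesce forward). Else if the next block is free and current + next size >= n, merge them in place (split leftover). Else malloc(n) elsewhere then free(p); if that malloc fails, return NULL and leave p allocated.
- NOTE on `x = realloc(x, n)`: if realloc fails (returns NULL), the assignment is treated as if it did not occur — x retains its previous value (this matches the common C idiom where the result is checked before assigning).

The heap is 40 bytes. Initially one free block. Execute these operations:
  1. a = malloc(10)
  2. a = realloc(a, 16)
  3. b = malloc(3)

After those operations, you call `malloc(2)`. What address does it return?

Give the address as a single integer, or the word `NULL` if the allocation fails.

Answer: 19

Derivation:
Op 1: a = malloc(10) -> a = 0; heap: [0-9 ALLOC][10-39 FREE]
Op 2: a = realloc(a, 16) -> a = 0; heap: [0-15 ALLOC][16-39 FREE]
Op 3: b = malloc(3) -> b = 16; heap: [0-15 ALLOC][16-18 ALLOC][19-39 FREE]
malloc(2): first-fit scan over [0-15 ALLOC][16-18 ALLOC][19-39 FREE] -> 19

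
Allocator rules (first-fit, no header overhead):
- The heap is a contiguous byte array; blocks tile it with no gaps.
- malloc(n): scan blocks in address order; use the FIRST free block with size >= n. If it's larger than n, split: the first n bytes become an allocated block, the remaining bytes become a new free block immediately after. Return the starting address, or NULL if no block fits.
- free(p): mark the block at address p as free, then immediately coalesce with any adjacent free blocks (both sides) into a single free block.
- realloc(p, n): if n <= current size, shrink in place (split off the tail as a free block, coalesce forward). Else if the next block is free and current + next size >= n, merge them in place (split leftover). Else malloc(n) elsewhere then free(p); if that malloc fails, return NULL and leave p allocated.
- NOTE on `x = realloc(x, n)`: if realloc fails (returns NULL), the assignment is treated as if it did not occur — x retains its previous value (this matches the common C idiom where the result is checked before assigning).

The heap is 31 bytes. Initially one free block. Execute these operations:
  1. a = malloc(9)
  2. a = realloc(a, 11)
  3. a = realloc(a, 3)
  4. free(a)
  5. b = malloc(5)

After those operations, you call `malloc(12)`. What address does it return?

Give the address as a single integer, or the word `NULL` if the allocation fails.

Answer: 5

Derivation:
Op 1: a = malloc(9) -> a = 0; heap: [0-8 ALLOC][9-30 FREE]
Op 2: a = realloc(a, 11) -> a = 0; heap: [0-10 ALLOC][11-30 FREE]
Op 3: a = realloc(a, 3) -> a = 0; heap: [0-2 ALLOC][3-30 FREE]
Op 4: free(a) -> (freed a); heap: [0-30 FREE]
Op 5: b = malloc(5) -> b = 0; heap: [0-4 ALLOC][5-30 FREE]
malloc(12): first-fit scan over [0-4 ALLOC][5-30 FREE] -> 5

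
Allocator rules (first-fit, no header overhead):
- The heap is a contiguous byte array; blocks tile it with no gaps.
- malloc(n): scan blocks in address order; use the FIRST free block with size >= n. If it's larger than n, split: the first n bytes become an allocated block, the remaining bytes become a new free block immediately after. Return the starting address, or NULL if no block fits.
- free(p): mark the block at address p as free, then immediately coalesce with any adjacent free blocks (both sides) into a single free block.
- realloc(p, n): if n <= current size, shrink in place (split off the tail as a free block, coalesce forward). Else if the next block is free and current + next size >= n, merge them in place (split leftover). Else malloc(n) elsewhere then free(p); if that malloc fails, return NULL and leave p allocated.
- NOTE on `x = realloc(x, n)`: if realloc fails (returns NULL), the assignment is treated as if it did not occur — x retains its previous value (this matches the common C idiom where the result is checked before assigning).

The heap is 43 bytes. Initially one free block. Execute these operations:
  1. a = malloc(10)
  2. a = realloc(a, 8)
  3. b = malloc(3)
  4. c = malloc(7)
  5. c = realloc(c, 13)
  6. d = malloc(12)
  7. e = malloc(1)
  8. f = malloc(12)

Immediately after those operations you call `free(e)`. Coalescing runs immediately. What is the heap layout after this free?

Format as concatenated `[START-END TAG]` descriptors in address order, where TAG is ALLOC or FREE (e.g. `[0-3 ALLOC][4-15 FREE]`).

Op 1: a = malloc(10) -> a = 0; heap: [0-9 ALLOC][10-42 FREE]
Op 2: a = realloc(a, 8) -> a = 0; heap: [0-7 ALLOC][8-42 FREE]
Op 3: b = malloc(3) -> b = 8; heap: [0-7 ALLOC][8-10 ALLOC][11-42 FREE]
Op 4: c = malloc(7) -> c = 11; heap: [0-7 ALLOC][8-10 ALLOC][11-17 ALLOC][18-42 FREE]
Op 5: c = realloc(c, 13) -> c = 11; heap: [0-7 ALLOC][8-10 ALLOC][11-23 ALLOC][24-42 FREE]
Op 6: d = malloc(12) -> d = 24; heap: [0-7 ALLOC][8-10 ALLOC][11-23 ALLOC][24-35 ALLOC][36-42 FREE]
Op 7: e = malloc(1) -> e = 36; heap: [0-7 ALLOC][8-10 ALLOC][11-23 ALLOC][24-35 ALLOC][36-36 ALLOC][37-42 FREE]
Op 8: f = malloc(12) -> f = NULL; heap: [0-7 ALLOC][8-10 ALLOC][11-23 ALLOC][24-35 ALLOC][36-36 ALLOC][37-42 FREE]
free(e): e = 36 -> block [36-36 ALLOC]; mark free, coalesce with adjacent free neighbors -> [0-7 ALLOC][8-10 ALLOC][11-23 ALLOC][24-35 ALLOC][36-42 FREE]

Answer: [0-7 ALLOC][8-10 ALLOC][11-23 ALLOC][24-35 ALLOC][36-42 FREE]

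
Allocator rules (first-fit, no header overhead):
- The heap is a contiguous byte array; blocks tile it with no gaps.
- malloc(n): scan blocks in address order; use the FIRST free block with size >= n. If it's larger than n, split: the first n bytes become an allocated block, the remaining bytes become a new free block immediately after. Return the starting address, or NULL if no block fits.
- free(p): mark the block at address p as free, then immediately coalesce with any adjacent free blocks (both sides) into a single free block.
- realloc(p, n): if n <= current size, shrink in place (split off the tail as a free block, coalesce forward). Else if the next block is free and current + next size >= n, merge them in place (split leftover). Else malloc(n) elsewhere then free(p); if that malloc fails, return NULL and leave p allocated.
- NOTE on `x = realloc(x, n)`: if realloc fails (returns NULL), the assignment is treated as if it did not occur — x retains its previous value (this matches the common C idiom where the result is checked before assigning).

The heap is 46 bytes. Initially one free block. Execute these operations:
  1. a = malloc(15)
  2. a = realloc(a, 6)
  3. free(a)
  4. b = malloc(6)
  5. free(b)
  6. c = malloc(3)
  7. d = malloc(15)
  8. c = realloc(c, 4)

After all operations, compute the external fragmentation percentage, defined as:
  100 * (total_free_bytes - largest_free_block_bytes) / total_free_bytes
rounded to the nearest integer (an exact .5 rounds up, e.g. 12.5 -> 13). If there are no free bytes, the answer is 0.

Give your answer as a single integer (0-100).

Op 1: a = malloc(15) -> a = 0; heap: [0-14 ALLOC][15-45 FREE]
Op 2: a = realloc(a, 6) -> a = 0; heap: [0-5 ALLOC][6-45 FREE]
Op 3: free(a) -> (freed a); heap: [0-45 FREE]
Op 4: b = malloc(6) -> b = 0; heap: [0-5 ALLOC][6-45 FREE]
Op 5: free(b) -> (freed b); heap: [0-45 FREE]
Op 6: c = malloc(3) -> c = 0; heap: [0-2 ALLOC][3-45 FREE]
Op 7: d = malloc(15) -> d = 3; heap: [0-2 ALLOC][3-17 ALLOC][18-45 FREE]
Op 8: c = realloc(c, 4) -> c = 18; heap: [0-2 FREE][3-17 ALLOC][18-21 ALLOC][22-45 FREE]
Free blocks: [3 24] total_free=27 largest=24 -> 100*(27-24)/27 = 300/27 ≈ 11.111 -> rounds to 11

Answer: 11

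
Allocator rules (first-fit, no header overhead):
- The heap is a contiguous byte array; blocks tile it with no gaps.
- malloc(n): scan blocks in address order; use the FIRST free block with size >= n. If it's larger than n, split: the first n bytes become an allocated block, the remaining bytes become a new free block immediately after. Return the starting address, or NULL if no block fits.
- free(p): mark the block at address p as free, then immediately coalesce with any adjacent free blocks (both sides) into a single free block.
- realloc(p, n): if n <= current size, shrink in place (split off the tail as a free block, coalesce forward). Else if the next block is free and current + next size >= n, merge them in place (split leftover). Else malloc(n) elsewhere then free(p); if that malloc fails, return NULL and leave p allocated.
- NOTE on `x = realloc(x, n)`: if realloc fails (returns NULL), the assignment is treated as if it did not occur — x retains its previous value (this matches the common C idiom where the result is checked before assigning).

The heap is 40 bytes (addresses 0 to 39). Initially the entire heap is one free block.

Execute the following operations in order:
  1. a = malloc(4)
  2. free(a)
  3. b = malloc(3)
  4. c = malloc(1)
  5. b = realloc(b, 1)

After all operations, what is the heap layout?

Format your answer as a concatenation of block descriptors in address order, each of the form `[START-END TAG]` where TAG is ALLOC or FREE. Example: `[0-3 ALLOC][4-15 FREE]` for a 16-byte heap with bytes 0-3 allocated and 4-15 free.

Answer: [0-0 ALLOC][1-2 FREE][3-3 ALLOC][4-39 FREE]

Derivation:
Op 1: a = malloc(4) -> a = 0; heap: [0-3 ALLOC][4-39 FREE]
Op 2: free(a) -> (freed a); heap: [0-39 FREE]
Op 3: b = malloc(3) -> b = 0; heap: [0-2 ALLOC][3-39 FREE]
Op 4: c = malloc(1) -> c = 3; heap: [0-2 ALLOC][3-3 ALLOC][4-39 FREE]
Op 5: b = realloc(b, 1) -> b = 0; heap: [0-0 ALLOC][1-2 FREE][3-3 ALLOC][4-39 FREE]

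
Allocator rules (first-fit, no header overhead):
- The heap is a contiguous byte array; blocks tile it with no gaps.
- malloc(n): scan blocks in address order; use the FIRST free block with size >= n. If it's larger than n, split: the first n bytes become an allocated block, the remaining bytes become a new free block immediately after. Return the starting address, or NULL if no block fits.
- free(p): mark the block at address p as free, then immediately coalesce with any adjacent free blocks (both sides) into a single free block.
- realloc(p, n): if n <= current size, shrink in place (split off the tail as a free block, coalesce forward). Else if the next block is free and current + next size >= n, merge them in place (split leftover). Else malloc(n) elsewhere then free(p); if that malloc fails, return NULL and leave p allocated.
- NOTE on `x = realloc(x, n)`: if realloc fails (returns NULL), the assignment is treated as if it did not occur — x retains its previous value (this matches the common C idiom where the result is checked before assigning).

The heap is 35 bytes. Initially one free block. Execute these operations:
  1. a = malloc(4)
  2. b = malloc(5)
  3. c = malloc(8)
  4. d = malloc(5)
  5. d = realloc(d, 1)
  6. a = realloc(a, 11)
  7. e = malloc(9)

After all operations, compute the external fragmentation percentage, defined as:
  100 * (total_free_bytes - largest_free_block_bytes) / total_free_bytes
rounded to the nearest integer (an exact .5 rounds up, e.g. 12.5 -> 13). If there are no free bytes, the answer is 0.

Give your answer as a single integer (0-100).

Answer: 40

Derivation:
Op 1: a = malloc(4) -> a = 0; heap: [0-3 ALLOC][4-34 FREE]
Op 2: b = malloc(5) -> b = 4; heap: [0-3 ALLOC][4-8 ALLOC][9-34 FREE]
Op 3: c = malloc(8) -> c = 9; heap: [0-3 ALLOC][4-8 ALLOC][9-16 ALLOC][17-34 FREE]
Op 4: d = malloc(5) -> d = 17; heap: [0-3 ALLOC][4-8 ALLOC][9-16 ALLOC][17-21 ALLOC][22-34 FREE]
Op 5: d = realloc(d, 1) -> d = 17; heap: [0-3 ALLOC][4-8 ALLOC][9-16 ALLOC][17-17 ALLOC][18-34 FREE]
Op 6: a = realloc(a, 11) -> a = 18; heap: [0-3 FREE][4-8 ALLOC][9-16 ALLOC][17-17 ALLOC][18-28 ALLOC][29-34 FREE]
Op 7: e = malloc(9) -> e = NULL; heap: [0-3 FREE][4-8 ALLOC][9-16 ALLOC][17-17 ALLOC][18-28 ALLOC][29-34 FREE]
Free blocks: [4 6] total_free=10 largest=6 -> 100*(10-6)/10 = 400/10 = 40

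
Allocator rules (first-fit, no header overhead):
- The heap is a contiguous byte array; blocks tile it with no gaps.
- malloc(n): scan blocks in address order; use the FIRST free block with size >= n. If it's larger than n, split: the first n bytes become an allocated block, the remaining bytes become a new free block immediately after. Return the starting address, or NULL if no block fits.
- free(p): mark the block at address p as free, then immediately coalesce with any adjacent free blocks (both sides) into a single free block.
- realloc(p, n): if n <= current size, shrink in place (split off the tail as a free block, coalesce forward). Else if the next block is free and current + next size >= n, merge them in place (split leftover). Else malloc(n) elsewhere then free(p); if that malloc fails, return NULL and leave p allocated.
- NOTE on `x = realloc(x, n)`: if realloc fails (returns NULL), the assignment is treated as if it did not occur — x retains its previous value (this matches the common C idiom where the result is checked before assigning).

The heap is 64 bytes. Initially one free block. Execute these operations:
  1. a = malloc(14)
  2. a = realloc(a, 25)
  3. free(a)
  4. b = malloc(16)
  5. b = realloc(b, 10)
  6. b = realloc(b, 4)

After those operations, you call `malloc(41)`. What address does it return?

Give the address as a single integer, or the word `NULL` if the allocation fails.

Op 1: a = malloc(14) -> a = 0; heap: [0-13 ALLOC][14-63 FREE]
Op 2: a = realloc(a, 25) -> a = 0; heap: [0-24 ALLOC][25-63 FREE]
Op 3: free(a) -> (freed a); heap: [0-63 FREE]
Op 4: b = malloc(16) -> b = 0; heap: [0-15 ALLOC][16-63 FREE]
Op 5: b = realloc(b, 10) -> b = 0; heap: [0-9 ALLOC][10-63 FREE]
Op 6: b = realloc(b, 4) -> b = 0; heap: [0-3 ALLOC][4-63 FREE]
malloc(41): first-fit scan over [0-3 ALLOC][4-63 FREE] -> 4

Answer: 4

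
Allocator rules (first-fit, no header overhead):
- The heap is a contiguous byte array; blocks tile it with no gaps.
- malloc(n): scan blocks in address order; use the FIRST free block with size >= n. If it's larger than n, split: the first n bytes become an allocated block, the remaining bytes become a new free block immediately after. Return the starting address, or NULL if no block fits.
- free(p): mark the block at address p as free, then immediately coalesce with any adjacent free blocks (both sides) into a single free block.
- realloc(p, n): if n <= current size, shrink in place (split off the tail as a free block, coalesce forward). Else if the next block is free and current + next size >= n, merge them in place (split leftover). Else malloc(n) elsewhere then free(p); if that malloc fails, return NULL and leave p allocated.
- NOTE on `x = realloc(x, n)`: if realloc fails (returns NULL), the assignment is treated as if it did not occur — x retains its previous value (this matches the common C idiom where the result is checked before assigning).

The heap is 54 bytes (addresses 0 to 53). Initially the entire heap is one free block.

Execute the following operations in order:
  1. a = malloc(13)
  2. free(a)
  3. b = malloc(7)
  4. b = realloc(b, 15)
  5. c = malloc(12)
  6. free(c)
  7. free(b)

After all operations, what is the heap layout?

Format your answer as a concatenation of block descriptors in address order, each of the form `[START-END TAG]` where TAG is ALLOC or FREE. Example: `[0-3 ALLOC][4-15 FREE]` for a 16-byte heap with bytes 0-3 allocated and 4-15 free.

Op 1: a = malloc(13) -> a = 0; heap: [0-12 ALLOC][13-53 FREE]
Op 2: free(a) -> (freed a); heap: [0-53 FREE]
Op 3: b = malloc(7) -> b = 0; heap: [0-6 ALLOC][7-53 FREE]
Op 4: b = realloc(b, 15) -> b = 0; heap: [0-14 ALLOC][15-53 FREE]
Op 5: c = malloc(12) -> c = 15; heap: [0-14 ALLOC][15-26 ALLOC][27-53 FREE]
Op 6: free(c) -> (freed c); heap: [0-14 ALLOC][15-53 FREE]
Op 7: free(b) -> (freed b); heap: [0-53 FREE]

Answer: [0-53 FREE]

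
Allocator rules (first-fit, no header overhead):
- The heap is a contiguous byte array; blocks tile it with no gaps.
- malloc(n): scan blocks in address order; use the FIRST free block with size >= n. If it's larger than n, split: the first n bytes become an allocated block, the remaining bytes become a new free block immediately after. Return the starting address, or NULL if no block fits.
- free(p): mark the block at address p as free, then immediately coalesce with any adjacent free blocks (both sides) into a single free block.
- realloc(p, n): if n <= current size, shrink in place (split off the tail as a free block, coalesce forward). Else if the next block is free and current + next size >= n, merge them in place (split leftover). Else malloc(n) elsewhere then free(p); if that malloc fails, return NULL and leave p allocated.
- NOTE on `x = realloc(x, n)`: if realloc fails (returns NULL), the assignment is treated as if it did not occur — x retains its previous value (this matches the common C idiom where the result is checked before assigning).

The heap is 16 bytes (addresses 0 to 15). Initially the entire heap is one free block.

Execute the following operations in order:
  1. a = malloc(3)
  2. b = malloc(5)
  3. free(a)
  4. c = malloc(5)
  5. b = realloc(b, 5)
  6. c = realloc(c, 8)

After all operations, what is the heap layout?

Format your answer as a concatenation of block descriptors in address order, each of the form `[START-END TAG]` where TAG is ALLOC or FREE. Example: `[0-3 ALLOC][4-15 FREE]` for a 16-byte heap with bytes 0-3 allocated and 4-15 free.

Answer: [0-2 FREE][3-7 ALLOC][8-15 ALLOC]

Derivation:
Op 1: a = malloc(3) -> a = 0; heap: [0-2 ALLOC][3-15 FREE]
Op 2: b = malloc(5) -> b = 3; heap: [0-2 ALLOC][3-7 ALLOC][8-15 FREE]
Op 3: free(a) -> (freed a); heap: [0-2 FREE][3-7 ALLOC][8-15 FREE]
Op 4: c = malloc(5) -> c = 8; heap: [0-2 FREE][3-7 ALLOC][8-12 ALLOC][13-15 FREE]
Op 5: b = realloc(b, 5) -> b = 3; heap: [0-2 FREE][3-7 ALLOC][8-12 ALLOC][13-15 FREE]
Op 6: c = realloc(c, 8) -> c = 8; heap: [0-2 FREE][3-7 ALLOC][8-15 ALLOC]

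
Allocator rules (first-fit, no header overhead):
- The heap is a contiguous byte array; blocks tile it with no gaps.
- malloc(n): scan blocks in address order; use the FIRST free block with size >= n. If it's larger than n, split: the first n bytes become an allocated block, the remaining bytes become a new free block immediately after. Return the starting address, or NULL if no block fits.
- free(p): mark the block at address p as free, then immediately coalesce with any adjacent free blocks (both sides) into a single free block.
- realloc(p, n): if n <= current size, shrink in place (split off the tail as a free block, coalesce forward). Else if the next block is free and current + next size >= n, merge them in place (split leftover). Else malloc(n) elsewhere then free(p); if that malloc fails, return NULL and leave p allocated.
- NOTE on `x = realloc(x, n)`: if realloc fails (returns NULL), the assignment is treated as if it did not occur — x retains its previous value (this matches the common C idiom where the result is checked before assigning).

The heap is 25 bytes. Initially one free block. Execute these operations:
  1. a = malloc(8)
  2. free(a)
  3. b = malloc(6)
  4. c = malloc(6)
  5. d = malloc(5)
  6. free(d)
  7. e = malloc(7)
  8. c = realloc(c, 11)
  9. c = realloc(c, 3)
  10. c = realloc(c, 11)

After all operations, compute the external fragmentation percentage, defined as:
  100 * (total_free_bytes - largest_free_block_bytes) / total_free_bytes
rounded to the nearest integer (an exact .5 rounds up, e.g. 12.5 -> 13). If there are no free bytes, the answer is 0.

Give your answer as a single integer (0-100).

Answer: 33

Derivation:
Op 1: a = malloc(8) -> a = 0; heap: [0-7 ALLOC][8-24 FREE]
Op 2: free(a) -> (freed a); heap: [0-24 FREE]
Op 3: b = malloc(6) -> b = 0; heap: [0-5 ALLOC][6-24 FREE]
Op 4: c = malloc(6) -> c = 6; heap: [0-5 ALLOC][6-11 ALLOC][12-24 FREE]
Op 5: d = malloc(5) -> d = 12; heap: [0-5 ALLOC][6-11 ALLOC][12-16 ALLOC][17-24 FREE]
Op 6: free(d) -> (freed d); heap: [0-5 ALLOC][6-11 ALLOC][12-24 FREE]
Op 7: e = malloc(7) -> e = 12; heap: [0-5 ALLOC][6-11 ALLOC][12-18 ALLOC][19-24 FREE]
Op 8: c = realloc(c, 11) -> NULL (c unchanged); heap: [0-5 ALLOC][6-11 ALLOC][12-18 ALLOC][19-24 FREE]
Op 9: c = realloc(c, 3) -> c = 6; heap: [0-5 ALLOC][6-8 ALLOC][9-11 FREE][12-18 ALLOC][19-24 FREE]
Op 10: c = realloc(c, 11) -> NULL (c unchanged); heap: [0-5 ALLOC][6-8 ALLOC][9-11 FREE][12-18 ALLOC][19-24 FREE]
Free blocks: [3 6] total_free=9 largest=6 -> 100*(9-6)/9 = 300/9 ≈ 33.333 -> rounds to 33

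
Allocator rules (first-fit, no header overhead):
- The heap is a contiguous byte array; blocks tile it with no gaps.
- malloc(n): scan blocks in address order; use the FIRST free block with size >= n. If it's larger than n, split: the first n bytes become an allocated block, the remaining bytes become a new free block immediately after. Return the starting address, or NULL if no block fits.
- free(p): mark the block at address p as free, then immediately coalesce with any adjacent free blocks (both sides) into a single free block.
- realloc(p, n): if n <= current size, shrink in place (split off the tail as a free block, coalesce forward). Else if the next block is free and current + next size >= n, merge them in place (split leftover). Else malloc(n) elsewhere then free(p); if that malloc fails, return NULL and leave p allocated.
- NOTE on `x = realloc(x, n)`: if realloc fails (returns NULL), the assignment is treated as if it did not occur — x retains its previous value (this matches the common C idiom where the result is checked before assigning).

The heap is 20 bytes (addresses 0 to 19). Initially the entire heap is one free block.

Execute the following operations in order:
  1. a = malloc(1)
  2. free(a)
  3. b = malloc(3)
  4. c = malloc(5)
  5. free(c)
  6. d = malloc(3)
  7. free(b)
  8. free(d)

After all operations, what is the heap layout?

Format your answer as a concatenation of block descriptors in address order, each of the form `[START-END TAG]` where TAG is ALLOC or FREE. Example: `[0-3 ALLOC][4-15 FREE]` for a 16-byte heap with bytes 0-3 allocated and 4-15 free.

Answer: [0-19 FREE]

Derivation:
Op 1: a = malloc(1) -> a = 0; heap: [0-0 ALLOC][1-19 FREE]
Op 2: free(a) -> (freed a); heap: [0-19 FREE]
Op 3: b = malloc(3) -> b = 0; heap: [0-2 ALLOC][3-19 FREE]
Op 4: c = malloc(5) -> c = 3; heap: [0-2 ALLOC][3-7 ALLOC][8-19 FREE]
Op 5: free(c) -> (freed c); heap: [0-2 ALLOC][3-19 FREE]
Op 6: d = malloc(3) -> d = 3; heap: [0-2 ALLOC][3-5 ALLOC][6-19 FREE]
Op 7: free(b) -> (freed b); heap: [0-2 FREE][3-5 ALLOC][6-19 FREE]
Op 8: free(d) -> (freed d); heap: [0-19 FREE]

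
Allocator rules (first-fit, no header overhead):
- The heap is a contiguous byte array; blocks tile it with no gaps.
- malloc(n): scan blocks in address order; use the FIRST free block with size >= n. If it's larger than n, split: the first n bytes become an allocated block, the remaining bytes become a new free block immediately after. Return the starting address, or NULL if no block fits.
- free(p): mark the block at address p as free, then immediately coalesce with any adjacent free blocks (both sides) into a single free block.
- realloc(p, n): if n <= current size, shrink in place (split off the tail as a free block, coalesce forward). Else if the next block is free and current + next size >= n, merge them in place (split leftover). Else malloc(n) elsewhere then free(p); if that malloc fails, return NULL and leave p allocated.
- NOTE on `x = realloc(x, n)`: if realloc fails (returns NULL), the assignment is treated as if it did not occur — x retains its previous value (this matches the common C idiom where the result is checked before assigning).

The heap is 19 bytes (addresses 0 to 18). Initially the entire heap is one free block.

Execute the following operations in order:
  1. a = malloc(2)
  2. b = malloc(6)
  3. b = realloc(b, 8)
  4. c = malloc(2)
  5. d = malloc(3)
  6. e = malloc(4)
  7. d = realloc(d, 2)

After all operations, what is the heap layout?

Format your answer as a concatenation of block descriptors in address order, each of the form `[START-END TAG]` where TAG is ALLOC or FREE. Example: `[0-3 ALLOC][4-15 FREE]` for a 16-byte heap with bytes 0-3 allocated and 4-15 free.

Answer: [0-1 ALLOC][2-9 ALLOC][10-11 ALLOC][12-13 ALLOC][14-14 FREE][15-18 ALLOC]

Derivation:
Op 1: a = malloc(2) -> a = 0; heap: [0-1 ALLOC][2-18 FREE]
Op 2: b = malloc(6) -> b = 2; heap: [0-1 ALLOC][2-7 ALLOC][8-18 FREE]
Op 3: b = realloc(b, 8) -> b = 2; heap: [0-1 ALLOC][2-9 ALLOC][10-18 FREE]
Op 4: c = malloc(2) -> c = 10; heap: [0-1 ALLOC][2-9 ALLOC][10-11 ALLOC][12-18 FREE]
Op 5: d = malloc(3) -> d = 12; heap: [0-1 ALLOC][2-9 ALLOC][10-11 ALLOC][12-14 ALLOC][15-18 FREE]
Op 6: e = malloc(4) -> e = 15; heap: [0-1 ALLOC][2-9 ALLOC][10-11 ALLOC][12-14 ALLOC][15-18 ALLOC]
Op 7: d = realloc(d, 2) -> d = 12; heap: [0-1 ALLOC][2-9 ALLOC][10-11 ALLOC][12-13 ALLOC][14-14 FREE][15-18 ALLOC]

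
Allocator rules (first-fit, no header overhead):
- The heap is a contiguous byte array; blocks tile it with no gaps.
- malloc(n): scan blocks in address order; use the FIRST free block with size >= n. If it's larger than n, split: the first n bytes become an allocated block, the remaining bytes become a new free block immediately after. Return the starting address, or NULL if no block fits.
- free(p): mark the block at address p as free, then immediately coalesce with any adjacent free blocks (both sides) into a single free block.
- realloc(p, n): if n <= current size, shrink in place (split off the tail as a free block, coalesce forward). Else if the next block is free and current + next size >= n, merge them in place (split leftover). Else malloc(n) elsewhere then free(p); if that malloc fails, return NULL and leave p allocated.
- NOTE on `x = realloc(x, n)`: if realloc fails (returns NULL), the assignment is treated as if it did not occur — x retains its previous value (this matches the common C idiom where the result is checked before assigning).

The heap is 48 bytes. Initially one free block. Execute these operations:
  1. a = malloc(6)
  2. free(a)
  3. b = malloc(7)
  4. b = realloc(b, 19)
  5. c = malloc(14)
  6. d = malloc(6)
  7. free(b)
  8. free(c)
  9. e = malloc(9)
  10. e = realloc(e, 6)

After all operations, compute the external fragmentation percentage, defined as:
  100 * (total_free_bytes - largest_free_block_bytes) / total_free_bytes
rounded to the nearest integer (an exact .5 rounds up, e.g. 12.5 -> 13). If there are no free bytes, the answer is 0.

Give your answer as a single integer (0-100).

Op 1: a = malloc(6) -> a = 0; heap: [0-5 ALLOC][6-47 FREE]
Op 2: free(a) -> (freed a); heap: [0-47 FREE]
Op 3: b = malloc(7) -> b = 0; heap: [0-6 ALLOC][7-47 FREE]
Op 4: b = realloc(b, 19) -> b = 0; heap: [0-18 ALLOC][19-47 FREE]
Op 5: c = malloc(14) -> c = 19; heap: [0-18 ALLOC][19-32 ALLOC][33-47 FREE]
Op 6: d = malloc(6) -> d = 33; heap: [0-18 ALLOC][19-32 ALLOC][33-38 ALLOC][39-47 FREE]
Op 7: free(b) -> (freed b); heap: [0-18 FREE][19-32 ALLOC][33-38 ALLOC][39-47 FREE]
Op 8: free(c) -> (freed c); heap: [0-32 FREE][33-38 ALLOC][39-47 FREE]
Op 9: e = malloc(9) -> e = 0; heap: [0-8 ALLOC][9-32 FREE][33-38 ALLOC][39-47 FREE]
Op 10: e = realloc(e, 6) -> e = 0; heap: [0-5 ALLOC][6-32 FREE][33-38 ALLOC][39-47 FREE]
Free blocks: [27 9] total_free=36 largest=27 -> 100*(36-27)/36 = 900/36 = 25

Answer: 25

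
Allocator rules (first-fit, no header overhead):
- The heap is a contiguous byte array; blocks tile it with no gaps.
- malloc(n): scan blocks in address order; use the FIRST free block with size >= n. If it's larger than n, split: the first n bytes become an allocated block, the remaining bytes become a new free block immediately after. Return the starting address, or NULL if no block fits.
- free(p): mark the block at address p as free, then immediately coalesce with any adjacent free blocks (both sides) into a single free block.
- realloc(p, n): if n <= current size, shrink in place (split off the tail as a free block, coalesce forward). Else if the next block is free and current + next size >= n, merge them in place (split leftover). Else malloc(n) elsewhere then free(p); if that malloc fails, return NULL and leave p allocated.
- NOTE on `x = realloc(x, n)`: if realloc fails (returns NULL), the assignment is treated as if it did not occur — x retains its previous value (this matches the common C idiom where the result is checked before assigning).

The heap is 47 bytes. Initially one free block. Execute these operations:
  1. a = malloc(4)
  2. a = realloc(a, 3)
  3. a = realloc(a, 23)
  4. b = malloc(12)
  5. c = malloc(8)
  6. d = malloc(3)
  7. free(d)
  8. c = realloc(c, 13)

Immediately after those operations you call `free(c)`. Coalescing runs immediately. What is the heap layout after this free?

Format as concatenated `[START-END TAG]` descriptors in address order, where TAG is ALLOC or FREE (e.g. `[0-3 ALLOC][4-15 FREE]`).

Answer: [0-22 ALLOC][23-34 ALLOC][35-46 FREE]

Derivation:
Op 1: a = malloc(4) -> a = 0; heap: [0-3 ALLOC][4-46 FREE]
Op 2: a = realloc(a, 3) -> a = 0; heap: [0-2 ALLOC][3-46 FREE]
Op 3: a = realloc(a, 23) -> a = 0; heap: [0-22 ALLOC][23-46 FREE]
Op 4: b = malloc(12) -> b = 23; heap: [0-22 ALLOC][23-34 ALLOC][35-46 FREE]
Op 5: c = malloc(8) -> c = 35; heap: [0-22 ALLOC][23-34 ALLOC][35-42 ALLOC][43-46 FREE]
Op 6: d = malloc(3) -> d = 43; heap: [0-22 ALLOC][23-34 ALLOC][35-42 ALLOC][43-45 ALLOC][46-46 FREE]
Op 7: free(d) -> (freed d); heap: [0-22 ALLOC][23-34 ALLOC][35-42 ALLOC][43-46 FREE]
Op 8: c = realloc(c, 13) -> NULL (c unchanged); heap: [0-22 ALLOC][23-34 ALLOC][35-42 ALLOC][43-46 FREE]
free(c): c = 35 -> block [35-42 ALLOC]; mark free, coalesce with adjacent free neighbors -> [0-22 ALLOC][23-34 ALLOC][35-46 FREE]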